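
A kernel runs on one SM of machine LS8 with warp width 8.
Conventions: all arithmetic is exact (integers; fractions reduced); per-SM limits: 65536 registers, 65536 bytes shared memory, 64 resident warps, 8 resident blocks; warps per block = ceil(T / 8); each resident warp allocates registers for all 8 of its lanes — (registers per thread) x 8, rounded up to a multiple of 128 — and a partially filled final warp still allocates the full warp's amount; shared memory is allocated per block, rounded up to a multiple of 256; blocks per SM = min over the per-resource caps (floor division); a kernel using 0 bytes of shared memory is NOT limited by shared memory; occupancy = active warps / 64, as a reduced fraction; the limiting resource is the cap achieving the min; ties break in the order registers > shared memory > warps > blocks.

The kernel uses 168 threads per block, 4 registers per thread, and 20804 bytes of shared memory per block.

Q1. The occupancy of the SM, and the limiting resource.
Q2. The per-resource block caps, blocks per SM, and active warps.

Answer: occupancy 63/64, limited by shared memory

registers: 24 blocks
shared memory: 3 blocks
warps: 3 blocks
blocks: 8 blocks

Answer: 3 blocks, 63 active warps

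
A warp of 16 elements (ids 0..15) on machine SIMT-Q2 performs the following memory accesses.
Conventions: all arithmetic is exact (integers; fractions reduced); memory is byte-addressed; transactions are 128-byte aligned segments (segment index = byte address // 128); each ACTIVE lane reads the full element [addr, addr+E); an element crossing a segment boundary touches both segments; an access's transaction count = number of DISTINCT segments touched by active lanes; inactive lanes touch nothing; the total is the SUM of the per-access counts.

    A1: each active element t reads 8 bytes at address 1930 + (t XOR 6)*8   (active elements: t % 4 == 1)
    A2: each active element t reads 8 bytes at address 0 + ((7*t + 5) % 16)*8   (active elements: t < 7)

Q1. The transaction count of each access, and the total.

A1: 2 transactions
A2: 1 transaction

Answer: 2,1; total 3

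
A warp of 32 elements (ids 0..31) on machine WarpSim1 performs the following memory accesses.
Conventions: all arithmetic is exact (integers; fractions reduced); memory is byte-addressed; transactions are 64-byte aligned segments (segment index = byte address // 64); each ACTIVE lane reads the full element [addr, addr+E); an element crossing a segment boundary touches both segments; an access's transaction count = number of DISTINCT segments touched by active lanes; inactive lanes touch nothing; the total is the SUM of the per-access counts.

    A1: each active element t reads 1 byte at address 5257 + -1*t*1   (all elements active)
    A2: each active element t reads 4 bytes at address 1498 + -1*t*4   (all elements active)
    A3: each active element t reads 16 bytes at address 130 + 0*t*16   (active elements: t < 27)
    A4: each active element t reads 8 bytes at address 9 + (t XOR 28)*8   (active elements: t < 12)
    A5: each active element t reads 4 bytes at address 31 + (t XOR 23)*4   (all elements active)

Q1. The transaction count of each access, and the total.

A1: 2 transactions
A2: 3 transactions
A3: 1 transaction
A4: 3 transactions
A5: 3 transactions

Answer: 2,3,1,3,3; total 12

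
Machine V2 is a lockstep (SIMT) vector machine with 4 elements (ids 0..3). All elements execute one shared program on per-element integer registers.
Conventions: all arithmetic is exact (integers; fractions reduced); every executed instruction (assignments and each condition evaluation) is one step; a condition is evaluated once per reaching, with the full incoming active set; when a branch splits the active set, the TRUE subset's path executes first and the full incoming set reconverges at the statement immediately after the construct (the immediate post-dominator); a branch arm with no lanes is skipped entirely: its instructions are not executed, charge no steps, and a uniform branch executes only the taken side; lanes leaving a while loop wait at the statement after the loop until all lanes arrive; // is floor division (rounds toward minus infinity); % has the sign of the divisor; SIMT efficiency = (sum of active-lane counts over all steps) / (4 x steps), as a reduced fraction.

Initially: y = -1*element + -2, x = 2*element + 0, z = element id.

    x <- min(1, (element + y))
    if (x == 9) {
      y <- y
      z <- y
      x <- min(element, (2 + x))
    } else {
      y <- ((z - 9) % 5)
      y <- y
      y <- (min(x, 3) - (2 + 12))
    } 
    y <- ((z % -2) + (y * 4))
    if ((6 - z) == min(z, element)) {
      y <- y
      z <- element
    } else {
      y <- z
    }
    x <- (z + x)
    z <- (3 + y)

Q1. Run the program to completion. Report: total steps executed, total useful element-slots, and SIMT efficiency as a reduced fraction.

Answer: 12 steps, 41 useful, 41/48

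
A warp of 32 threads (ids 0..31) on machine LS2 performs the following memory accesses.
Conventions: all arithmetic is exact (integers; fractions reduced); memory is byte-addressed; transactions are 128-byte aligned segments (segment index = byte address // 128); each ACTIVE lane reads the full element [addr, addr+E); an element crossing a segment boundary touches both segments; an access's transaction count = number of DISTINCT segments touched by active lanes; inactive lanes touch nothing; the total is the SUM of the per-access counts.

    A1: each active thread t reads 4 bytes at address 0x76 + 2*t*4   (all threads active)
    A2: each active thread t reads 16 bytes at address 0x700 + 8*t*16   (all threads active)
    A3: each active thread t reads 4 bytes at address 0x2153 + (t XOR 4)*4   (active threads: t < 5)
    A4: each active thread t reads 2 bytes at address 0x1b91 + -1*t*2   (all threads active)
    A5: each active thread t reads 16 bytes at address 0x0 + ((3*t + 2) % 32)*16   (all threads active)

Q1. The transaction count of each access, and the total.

A1: 3 transactions
A2: 32 transactions
A3: 1 transaction
A4: 2 transactions
A5: 4 transactions

Answer: 3,32,1,2,4; total 42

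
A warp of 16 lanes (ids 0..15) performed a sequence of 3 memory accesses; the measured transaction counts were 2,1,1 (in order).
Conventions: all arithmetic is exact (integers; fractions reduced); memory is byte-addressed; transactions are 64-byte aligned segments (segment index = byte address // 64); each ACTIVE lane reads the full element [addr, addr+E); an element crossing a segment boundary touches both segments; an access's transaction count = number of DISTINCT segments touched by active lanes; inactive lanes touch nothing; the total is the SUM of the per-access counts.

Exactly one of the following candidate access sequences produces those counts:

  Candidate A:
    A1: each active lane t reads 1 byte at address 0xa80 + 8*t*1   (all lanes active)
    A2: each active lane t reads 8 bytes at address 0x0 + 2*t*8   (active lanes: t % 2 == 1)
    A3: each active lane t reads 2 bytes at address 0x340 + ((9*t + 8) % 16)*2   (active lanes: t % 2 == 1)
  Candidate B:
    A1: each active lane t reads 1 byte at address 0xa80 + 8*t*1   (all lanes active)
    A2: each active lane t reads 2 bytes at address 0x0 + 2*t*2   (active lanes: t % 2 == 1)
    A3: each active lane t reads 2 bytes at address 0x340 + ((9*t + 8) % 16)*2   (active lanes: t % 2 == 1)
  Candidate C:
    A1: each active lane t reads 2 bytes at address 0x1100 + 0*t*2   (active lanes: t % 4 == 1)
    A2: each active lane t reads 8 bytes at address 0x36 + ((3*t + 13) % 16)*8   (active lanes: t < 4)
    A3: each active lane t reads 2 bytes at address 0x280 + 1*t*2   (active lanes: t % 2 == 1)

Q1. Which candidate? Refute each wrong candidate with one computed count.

A: A2 gives 4 transactions, not 1
C: A1 gives 1 transaction, not 2
B: all counts match (2,1,1)

Answer: B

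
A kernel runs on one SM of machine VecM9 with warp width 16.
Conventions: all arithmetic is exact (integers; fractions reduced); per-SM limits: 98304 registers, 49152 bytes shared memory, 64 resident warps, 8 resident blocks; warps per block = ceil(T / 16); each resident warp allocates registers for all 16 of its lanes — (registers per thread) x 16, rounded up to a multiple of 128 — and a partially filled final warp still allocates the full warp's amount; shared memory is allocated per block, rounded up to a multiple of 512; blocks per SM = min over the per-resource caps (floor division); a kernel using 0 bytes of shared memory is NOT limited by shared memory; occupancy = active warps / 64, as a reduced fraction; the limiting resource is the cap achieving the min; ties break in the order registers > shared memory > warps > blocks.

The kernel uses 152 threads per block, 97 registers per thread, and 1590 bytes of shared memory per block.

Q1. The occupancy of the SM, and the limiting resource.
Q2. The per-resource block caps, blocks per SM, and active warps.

Answer: occupancy 25/32, limited by registers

registers: 5 blocks
shared memory: 24 blocks
warps: 6 blocks
blocks: 8 blocks

Answer: 5 blocks, 50 active warps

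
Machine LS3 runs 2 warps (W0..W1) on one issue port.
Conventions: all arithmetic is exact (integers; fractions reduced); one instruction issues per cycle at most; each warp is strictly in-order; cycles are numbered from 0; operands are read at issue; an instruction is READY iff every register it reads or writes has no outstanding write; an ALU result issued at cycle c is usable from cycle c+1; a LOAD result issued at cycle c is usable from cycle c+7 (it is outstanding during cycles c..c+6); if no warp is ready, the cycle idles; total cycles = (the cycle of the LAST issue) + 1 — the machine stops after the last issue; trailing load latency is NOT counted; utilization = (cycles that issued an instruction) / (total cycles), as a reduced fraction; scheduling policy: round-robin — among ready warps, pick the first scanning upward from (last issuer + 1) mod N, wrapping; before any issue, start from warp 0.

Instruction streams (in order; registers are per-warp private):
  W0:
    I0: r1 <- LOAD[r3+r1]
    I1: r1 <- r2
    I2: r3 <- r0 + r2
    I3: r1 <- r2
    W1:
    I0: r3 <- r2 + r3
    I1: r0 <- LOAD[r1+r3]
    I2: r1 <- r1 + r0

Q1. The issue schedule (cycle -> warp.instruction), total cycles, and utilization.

cycle 0: W0.I0
cycle 1: W1.I0
cycle 2: W1.I1
cycle 3: idle
cycle 4: idle
cycle 5: idle
cycle 6: idle
cycle 7: W0.I1
cycle 8: W0.I2
cycle 9: W1.I2
cycle 10: W0.I3

Answer: 11 cycles, utilization 7/11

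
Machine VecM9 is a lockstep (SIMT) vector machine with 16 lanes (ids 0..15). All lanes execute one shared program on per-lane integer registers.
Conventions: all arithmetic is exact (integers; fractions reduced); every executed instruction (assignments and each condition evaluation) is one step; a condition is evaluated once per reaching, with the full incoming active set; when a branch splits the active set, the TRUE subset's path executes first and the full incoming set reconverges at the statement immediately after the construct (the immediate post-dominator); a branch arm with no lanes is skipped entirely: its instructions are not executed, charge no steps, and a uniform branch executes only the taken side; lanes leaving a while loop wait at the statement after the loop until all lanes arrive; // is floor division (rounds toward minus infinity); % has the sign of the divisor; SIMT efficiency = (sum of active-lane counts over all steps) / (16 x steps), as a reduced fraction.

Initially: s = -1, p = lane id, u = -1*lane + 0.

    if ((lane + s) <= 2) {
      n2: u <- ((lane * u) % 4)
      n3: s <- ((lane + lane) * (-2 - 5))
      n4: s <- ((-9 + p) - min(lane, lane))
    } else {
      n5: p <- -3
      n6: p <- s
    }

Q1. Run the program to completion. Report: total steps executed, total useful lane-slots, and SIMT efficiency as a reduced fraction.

Answer: 6 steps, 52 useful, 13/24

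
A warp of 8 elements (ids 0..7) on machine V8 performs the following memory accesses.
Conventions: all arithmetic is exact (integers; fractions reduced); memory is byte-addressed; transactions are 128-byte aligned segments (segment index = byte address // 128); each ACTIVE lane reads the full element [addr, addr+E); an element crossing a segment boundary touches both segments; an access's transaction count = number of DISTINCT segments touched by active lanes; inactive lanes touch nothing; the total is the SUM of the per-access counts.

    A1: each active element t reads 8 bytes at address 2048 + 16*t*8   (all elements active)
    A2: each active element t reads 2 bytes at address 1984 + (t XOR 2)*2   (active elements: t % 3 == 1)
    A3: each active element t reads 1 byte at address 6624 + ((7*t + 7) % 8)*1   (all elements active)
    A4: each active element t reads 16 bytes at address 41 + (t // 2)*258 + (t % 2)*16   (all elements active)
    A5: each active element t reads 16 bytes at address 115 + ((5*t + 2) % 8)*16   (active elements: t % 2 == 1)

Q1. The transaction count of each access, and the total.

A1: 8 transactions
A2: 1 transaction
A3: 1 transaction
A4: 4 transactions
A5: 1 transaction

Answer: 8,1,1,4,1; total 15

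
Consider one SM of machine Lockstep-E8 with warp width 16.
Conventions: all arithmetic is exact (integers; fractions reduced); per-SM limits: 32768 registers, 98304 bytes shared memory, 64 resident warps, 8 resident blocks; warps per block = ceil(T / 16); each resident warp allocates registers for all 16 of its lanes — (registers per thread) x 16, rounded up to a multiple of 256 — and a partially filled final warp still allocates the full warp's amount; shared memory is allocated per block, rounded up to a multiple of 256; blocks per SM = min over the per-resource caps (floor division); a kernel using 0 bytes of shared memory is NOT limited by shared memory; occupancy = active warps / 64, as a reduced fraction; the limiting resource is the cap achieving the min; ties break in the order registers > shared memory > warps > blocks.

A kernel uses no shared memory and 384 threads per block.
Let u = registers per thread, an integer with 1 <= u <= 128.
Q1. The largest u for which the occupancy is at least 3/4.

Answer: u = 32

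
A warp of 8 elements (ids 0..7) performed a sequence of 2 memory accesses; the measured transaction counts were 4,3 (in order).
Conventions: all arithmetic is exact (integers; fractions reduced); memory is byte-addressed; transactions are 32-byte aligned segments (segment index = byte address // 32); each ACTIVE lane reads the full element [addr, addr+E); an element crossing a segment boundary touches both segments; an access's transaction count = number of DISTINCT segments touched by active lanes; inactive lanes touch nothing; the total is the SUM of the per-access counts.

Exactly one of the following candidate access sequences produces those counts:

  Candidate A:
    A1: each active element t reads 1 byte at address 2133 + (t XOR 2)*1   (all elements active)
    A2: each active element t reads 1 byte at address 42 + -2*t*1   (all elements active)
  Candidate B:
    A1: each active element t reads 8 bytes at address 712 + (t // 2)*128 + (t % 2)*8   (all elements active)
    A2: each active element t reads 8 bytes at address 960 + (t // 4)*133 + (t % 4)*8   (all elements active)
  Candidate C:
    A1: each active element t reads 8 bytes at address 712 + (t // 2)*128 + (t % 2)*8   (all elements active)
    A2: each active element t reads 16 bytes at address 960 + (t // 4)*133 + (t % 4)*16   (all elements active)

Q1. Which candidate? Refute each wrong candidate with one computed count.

A: A1 gives 1 transaction, not 4
C: A2 gives 5 transactions, not 3
B: all counts match (4,3)

Answer: B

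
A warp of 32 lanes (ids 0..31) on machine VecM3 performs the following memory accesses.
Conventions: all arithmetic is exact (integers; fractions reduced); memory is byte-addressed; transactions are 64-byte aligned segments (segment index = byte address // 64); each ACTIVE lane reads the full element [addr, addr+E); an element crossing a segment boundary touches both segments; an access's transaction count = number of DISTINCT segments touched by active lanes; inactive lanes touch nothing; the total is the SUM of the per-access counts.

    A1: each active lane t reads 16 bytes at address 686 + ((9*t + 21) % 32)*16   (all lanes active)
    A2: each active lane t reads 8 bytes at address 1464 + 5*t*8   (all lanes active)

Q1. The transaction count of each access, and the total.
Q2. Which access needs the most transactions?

A1: 9 transactions
A2: 21 transactions

Answer: 9,21; total 30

Answer: A2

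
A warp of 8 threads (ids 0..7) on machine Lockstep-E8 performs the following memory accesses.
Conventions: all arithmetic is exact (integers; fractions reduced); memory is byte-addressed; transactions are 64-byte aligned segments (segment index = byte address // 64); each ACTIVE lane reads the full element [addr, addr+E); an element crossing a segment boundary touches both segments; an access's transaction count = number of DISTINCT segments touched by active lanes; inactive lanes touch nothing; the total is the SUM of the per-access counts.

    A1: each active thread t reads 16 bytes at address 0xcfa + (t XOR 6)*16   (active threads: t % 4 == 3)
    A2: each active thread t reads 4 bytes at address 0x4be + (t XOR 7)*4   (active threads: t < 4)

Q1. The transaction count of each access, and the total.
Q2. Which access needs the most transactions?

A1: 2 transactions
A2: 1 transaction

Answer: 2,1; total 3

Answer: A1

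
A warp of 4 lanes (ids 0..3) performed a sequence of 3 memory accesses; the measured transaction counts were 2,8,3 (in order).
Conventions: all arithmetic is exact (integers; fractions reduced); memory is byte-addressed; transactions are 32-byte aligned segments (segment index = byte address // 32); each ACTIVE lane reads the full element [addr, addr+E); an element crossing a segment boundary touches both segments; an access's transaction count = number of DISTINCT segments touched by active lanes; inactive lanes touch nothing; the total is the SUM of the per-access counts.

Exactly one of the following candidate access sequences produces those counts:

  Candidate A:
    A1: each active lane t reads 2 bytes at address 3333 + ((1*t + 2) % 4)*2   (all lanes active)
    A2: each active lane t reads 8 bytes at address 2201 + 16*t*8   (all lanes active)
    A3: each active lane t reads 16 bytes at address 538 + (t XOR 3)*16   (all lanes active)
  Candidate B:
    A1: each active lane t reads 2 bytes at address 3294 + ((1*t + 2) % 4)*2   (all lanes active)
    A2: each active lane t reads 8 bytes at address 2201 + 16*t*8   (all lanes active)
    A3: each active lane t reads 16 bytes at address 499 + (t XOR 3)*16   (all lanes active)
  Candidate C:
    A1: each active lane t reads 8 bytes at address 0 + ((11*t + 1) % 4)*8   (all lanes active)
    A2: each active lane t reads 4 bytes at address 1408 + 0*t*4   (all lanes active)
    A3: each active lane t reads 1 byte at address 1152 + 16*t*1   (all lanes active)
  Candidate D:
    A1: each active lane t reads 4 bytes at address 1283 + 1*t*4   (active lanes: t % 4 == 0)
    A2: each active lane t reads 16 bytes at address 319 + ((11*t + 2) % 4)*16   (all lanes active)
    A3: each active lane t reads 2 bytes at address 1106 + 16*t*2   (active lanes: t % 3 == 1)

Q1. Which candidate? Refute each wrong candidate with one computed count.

A: A1 gives 1 transaction, not 2
C: A1 gives 1 transaction, not 2
D: A1 gives 1 transaction, not 2
B: all counts match (2,8,3)

Answer: B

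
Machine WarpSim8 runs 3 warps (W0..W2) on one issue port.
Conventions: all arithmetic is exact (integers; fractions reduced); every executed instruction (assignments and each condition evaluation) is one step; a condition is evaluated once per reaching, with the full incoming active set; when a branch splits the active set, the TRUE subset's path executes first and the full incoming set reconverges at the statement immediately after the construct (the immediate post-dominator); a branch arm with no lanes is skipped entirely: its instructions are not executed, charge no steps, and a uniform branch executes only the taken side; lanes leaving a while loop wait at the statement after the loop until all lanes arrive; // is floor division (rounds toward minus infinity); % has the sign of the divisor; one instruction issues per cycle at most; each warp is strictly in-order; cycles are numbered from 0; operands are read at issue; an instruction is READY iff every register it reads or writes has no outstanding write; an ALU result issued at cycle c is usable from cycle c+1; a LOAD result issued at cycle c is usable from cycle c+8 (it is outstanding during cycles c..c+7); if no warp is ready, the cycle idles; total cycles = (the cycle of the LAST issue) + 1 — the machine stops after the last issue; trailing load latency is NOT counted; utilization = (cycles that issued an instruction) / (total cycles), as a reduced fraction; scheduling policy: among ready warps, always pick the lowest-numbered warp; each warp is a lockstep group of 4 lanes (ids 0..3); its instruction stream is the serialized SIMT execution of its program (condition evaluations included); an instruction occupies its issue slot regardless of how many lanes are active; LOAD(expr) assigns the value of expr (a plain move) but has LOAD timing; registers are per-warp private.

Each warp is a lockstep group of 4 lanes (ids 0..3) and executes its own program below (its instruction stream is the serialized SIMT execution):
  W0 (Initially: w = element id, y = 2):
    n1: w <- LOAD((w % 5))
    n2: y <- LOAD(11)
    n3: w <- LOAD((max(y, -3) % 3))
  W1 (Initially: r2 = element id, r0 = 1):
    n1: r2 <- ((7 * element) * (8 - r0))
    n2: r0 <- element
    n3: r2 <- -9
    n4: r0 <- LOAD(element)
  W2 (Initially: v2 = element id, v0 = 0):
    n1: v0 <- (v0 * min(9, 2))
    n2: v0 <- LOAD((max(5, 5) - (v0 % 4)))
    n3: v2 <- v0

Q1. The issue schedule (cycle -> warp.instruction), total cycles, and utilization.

cycle 0: W0.I0
cycle 1: W0.I1
cycle 2: W1.I0
cycle 3: W1.I1
cycle 4: W1.I2
cycle 5: W1.I3
cycle 6: W2.I0
cycle 7: W2.I1
cycle 8: idle
cycle 9: W0.I2
cycle 10: idle
cycle 11: idle
cycle 12: idle
cycle 13: idle
cycle 14: idle
cycle 15: W2.I2

Answer: 16 cycles, utilization 5/8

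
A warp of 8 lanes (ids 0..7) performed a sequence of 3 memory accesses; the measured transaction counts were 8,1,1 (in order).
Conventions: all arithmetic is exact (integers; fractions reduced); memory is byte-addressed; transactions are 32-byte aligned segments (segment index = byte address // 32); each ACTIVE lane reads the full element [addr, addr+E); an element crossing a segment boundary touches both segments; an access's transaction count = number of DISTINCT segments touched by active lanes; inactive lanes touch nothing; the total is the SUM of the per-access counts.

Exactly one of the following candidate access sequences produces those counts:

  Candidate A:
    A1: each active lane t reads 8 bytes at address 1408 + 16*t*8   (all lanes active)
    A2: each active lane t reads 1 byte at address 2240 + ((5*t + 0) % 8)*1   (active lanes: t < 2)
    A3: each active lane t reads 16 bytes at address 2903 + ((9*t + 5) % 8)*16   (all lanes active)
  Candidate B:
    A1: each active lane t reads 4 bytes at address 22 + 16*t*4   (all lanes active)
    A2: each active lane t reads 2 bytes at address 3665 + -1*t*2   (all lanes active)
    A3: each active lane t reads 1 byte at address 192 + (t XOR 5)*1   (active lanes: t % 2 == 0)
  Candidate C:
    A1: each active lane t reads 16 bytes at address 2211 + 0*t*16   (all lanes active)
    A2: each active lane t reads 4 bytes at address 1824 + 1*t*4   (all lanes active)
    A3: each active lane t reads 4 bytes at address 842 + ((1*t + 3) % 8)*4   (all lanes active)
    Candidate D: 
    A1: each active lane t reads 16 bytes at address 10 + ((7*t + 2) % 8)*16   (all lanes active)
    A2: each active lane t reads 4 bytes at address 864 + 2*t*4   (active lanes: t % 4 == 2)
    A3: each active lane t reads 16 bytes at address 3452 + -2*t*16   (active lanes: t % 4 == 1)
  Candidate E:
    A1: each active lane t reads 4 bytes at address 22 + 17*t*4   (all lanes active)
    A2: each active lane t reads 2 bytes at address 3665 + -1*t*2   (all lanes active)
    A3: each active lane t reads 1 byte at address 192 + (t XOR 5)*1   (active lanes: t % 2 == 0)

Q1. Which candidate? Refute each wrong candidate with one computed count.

A: A3 gives 5 transactions, not 1
C: A1 gives 1 transaction, not 8
D: A1 gives 5 transactions, not 8
E: A1 gives 9 transactions, not 8
B: all counts match (8,1,1)

Answer: B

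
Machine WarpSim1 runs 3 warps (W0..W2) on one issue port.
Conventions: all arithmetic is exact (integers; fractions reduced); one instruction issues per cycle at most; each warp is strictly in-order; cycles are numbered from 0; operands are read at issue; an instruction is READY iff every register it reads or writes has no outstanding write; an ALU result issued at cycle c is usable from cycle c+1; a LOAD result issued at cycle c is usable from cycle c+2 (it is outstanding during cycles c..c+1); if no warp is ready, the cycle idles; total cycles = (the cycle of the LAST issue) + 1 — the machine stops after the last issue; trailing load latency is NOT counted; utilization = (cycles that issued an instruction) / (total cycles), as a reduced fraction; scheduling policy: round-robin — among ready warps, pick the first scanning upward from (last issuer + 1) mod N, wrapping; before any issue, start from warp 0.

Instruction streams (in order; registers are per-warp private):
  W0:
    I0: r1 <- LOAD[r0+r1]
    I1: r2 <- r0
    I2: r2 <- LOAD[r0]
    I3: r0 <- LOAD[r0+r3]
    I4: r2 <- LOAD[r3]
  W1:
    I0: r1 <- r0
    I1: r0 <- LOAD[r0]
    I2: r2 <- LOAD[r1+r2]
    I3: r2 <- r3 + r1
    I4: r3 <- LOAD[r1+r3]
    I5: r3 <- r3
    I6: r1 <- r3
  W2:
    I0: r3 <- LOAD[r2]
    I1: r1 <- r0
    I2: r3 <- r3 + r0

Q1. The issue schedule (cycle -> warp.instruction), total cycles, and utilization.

cycle 0: W0.I0
cycle 1: W1.I0
cycle 2: W2.I0
cycle 3: W0.I1
cycle 4: W1.I1
cycle 5: W2.I1
cycle 6: W0.I2
cycle 7: W1.I2
cycle 8: W2.I2
cycle 9: W0.I3
cycle 10: W1.I3
cycle 11: W0.I4
cycle 12: W1.I4
cycle 13: idle
cycle 14: W1.I5
cycle 15: W1.I6

Answer: 16 cycles, utilization 15/16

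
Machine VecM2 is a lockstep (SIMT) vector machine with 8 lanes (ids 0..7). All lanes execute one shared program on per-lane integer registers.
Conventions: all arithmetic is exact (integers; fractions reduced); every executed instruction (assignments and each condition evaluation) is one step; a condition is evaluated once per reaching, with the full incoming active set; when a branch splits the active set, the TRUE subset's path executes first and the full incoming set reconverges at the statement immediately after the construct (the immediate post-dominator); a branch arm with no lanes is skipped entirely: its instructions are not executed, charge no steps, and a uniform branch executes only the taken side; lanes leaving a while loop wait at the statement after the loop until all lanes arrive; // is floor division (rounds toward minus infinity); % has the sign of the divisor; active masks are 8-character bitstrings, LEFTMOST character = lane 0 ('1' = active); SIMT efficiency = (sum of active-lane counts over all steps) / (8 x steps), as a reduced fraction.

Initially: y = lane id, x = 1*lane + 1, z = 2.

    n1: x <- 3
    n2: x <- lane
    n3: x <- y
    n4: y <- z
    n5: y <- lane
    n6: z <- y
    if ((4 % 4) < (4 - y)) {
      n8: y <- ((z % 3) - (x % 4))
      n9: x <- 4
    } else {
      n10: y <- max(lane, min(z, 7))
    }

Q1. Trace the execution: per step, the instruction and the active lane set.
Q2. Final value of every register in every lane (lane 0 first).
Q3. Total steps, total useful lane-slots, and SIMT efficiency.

step 0: x <- 3                       11111111
step 1: x <- lane                    11111111
step 2: x <- y                       11111111
step 3: y <- z                       11111111
step 4: y <- lane                    11111111
step 5: z <- y                       11111111
step 6: eval ((4 % 4) < (4 - y))     11111111
step 7: y <- ((z % 3) - (x % 4))     11110000
step 8: x <- 4                       11110000
step 9: y <- max(lane, min(z, 7))    00001111

Answer: 10 steps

y: 0,0,0,-3,4,5,6,7
x: 4,4,4,4,4,5,6,7
z: 0,1,2,3,4,5,6,7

steps = 10; useful = 68; efficiency = 68/80 = 17/20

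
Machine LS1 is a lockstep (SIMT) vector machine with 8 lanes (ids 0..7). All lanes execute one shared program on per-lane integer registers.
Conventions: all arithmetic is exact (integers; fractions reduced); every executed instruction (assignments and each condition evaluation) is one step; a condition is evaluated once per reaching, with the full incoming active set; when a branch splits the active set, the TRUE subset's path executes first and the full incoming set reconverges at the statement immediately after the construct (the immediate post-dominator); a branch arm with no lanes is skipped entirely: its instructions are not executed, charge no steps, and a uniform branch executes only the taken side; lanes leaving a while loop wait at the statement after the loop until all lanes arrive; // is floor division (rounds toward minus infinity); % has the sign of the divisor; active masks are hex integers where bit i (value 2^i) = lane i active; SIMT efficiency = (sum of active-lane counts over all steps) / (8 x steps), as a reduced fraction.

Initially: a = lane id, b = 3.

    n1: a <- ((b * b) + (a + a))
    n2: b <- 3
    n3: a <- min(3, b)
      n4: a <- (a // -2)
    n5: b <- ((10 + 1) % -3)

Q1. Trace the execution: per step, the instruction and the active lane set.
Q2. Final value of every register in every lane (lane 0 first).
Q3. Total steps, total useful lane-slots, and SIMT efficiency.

step 0: a <- ((b * b) + (a + a))     0xff
step 1: b <- 3                       0xff
step 2: a <- min(3, b)               0xff
step 3: a <- (a // -2)               0xff
step 4: b <- ((10 + 1) % -3)         0xff

Answer: 5 steps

a: -2,-2,-2,-2,-2,-2,-2,-2
b: -1,-1,-1,-1,-1,-1,-1,-1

steps = 5; useful = 40; efficiency = 40/40 = 1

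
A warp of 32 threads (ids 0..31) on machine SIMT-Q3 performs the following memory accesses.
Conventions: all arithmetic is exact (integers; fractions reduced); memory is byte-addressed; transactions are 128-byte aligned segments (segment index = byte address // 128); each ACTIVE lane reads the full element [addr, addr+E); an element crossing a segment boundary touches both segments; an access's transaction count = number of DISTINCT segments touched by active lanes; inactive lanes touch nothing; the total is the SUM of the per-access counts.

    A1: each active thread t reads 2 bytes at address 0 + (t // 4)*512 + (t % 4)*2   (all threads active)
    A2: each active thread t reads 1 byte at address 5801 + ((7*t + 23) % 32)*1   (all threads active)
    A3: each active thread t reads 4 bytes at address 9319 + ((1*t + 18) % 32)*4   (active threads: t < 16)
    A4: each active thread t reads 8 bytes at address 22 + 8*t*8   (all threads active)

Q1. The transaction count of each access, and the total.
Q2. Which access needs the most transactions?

A1: 8 transactions
A2: 1 transaction
A3: 2 transactions
A4: 16 transactions

Answer: 8,1,2,16; total 27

Answer: A4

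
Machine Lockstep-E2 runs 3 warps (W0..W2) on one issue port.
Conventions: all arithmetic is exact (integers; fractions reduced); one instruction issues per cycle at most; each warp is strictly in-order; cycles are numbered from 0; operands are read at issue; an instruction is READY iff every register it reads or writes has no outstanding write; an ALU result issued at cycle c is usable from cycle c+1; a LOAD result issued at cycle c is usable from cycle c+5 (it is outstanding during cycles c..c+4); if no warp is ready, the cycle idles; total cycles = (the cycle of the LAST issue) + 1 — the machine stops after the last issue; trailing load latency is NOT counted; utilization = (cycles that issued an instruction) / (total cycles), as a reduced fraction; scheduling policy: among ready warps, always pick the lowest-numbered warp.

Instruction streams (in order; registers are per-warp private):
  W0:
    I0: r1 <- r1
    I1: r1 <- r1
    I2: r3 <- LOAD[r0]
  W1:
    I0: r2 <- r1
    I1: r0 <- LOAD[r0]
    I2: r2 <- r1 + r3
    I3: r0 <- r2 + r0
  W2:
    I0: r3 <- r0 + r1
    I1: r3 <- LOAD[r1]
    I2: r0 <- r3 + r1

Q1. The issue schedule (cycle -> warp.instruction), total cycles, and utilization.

cycle 0: W0.I0
cycle 1: W0.I1
cycle 2: W0.I2
cycle 3: W1.I0
cycle 4: W1.I1
cycle 5: W1.I2
cycle 6: W2.I0
cycle 7: W2.I1
cycle 8: idle
cycle 9: W1.I3
cycle 10: idle
cycle 11: idle
cycle 12: W2.I2

Answer: 13 cycles, utilization 10/13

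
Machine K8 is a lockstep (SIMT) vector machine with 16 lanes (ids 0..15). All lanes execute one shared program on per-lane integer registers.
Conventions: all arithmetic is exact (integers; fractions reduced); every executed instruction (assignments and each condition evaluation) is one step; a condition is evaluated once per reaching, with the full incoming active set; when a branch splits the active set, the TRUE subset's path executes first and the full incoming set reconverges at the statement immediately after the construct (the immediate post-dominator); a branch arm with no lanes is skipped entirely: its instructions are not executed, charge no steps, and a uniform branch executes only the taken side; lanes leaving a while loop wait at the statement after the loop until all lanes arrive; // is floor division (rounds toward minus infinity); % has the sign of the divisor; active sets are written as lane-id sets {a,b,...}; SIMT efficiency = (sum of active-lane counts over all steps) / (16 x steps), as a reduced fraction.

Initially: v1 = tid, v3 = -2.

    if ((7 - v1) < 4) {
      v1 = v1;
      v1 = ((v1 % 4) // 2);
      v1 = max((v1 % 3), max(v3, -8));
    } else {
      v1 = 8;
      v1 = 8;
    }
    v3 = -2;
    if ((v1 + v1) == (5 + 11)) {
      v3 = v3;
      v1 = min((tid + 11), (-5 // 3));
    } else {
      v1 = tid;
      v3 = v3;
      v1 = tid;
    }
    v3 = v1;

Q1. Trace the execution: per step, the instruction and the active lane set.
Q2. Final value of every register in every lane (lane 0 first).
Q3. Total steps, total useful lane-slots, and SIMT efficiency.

step 0: eval ((7 - v1) < 4)          {0,1,2,3,4,5,6,7,8,9,10,11,12,13,14,15}
step 1: v1 <- v1                     {4,5,6,7,8,9,10,11,12,13,14,15}
step 2: v1 <- ((v1 % 4) // 2)        {4,5,6,7,8,9,10,11,12,13,14,15}
step 3: v1 <- max((v1 % 3), max(v3, -8)) {4,5,6,7,8,9,10,11,12,13,14,15}
step 4: v1 <- 8                      {0,1,2,3}
step 5: v1 <- 8                      {0,1,2,3}
step 6: v3 <- -2                     {0,1,2,3,4,5,6,7,8,9,10,11,12,13,14,15}
step 7: eval ((v1 + v1) == (5 + 11)) {0,1,2,3,4,5,6,7,8,9,10,11,12,13,14,15}
step 8: v3 <- v3                     {0,1,2,3}
step 9: v1 <- min((tid + 11), (-5 // 3)) {0,1,2,3}
step 10: v1 <- tid                    {4,5,6,7,8,9,10,11,12,13,14,15}
step 11: v3 <- v3                     {4,5,6,7,8,9,10,11,12,13,14,15}
step 12: v1 <- tid                    {4,5,6,7,8,9,10,11,12,13,14,15}
step 13: v3 <- v1                     {0,1,2,3,4,5,6,7,8,9,10,11,12,13,14,15}

Answer: 14 steps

v1: -2,-2,-2,-2,4,5,6,7,8,9,10,11,12,13,14,15
v3: -2,-2,-2,-2,4,5,6,7,8,9,10,11,12,13,14,15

steps = 14; useful = 152; efficiency = 152/224 = 19/28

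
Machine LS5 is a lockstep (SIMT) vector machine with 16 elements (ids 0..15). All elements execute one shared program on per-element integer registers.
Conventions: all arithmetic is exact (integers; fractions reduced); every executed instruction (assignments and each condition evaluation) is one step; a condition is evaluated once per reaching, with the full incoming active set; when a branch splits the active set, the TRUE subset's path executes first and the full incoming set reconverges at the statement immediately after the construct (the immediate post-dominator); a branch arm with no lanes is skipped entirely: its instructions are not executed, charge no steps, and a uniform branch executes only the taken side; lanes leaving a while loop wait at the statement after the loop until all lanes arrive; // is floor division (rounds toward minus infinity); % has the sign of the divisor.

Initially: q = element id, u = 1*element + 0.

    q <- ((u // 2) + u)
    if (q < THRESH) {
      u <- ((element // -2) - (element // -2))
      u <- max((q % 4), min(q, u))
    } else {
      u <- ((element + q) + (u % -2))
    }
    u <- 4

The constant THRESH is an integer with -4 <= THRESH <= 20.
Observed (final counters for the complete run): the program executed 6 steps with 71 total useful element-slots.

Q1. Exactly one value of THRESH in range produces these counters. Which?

Answer: THRESH = 10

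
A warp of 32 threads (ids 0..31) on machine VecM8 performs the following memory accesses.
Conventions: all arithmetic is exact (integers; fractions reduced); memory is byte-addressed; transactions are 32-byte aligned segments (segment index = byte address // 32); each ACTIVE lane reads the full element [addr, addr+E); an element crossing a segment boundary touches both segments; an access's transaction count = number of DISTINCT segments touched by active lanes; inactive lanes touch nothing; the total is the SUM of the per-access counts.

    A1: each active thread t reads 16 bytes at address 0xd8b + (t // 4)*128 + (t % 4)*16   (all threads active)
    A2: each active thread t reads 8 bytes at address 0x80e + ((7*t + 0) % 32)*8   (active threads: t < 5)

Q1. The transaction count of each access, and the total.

A1: 24 transactions
A2: 6 transactions

Answer: 24,6; total 30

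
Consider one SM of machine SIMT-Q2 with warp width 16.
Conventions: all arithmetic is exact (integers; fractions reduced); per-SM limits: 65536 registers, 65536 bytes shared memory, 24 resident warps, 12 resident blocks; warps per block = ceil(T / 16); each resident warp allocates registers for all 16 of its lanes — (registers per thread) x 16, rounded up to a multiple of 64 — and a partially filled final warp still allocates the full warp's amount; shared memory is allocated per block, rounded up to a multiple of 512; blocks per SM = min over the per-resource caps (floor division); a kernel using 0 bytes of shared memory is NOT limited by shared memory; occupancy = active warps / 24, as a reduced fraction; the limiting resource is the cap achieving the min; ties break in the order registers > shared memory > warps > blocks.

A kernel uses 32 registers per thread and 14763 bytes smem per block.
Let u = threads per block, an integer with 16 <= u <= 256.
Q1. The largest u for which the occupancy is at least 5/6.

Answer: u = 192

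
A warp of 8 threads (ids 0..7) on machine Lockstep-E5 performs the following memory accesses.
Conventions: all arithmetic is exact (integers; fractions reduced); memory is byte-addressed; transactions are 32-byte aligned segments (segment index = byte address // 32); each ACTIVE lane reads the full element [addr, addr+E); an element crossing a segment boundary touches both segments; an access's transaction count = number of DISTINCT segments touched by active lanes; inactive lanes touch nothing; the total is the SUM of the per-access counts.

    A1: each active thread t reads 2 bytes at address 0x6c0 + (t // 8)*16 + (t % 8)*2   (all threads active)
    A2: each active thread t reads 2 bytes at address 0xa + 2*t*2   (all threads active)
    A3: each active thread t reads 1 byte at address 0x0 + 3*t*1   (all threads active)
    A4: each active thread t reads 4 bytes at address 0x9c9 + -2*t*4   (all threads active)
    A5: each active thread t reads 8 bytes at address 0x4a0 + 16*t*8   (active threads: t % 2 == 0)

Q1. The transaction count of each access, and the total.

A1: 1 transaction
A2: 2 transactions
A3: 1 transaction
A4: 3 transactions
A5: 4 transactions

Answer: 1,2,1,3,4; total 11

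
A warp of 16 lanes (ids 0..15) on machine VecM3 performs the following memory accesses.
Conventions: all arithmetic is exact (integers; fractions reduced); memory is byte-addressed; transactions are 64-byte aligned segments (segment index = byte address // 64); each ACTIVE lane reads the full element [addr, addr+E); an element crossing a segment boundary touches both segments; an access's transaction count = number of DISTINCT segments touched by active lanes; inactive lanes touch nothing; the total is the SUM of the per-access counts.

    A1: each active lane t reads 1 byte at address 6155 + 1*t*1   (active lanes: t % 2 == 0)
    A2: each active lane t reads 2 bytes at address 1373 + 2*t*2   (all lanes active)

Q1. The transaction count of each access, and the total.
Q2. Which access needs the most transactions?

A1: 1 transaction
A2: 2 transactions

Answer: 1,2; total 3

Answer: A2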